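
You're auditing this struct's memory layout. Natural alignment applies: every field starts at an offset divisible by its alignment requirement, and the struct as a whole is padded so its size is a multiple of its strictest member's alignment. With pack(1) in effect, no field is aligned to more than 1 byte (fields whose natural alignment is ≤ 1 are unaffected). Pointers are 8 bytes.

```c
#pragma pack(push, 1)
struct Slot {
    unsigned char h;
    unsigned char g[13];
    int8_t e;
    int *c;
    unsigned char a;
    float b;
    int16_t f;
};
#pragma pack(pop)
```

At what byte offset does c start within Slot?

15

0..1  h  (1B, 1-aligned)
1..14  g  (13B, 1-aligned)
14..15  e  (1B, 1-aligned)
15..23  c  (8B, 1-aligned)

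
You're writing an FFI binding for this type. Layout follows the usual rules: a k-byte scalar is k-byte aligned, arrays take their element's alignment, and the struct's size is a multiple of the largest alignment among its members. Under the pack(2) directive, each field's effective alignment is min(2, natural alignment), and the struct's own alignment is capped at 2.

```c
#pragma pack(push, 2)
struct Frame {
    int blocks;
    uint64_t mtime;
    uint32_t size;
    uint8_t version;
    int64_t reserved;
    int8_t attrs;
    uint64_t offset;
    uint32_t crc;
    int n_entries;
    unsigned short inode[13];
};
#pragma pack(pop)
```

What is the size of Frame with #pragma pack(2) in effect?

@0: blocks [4B, align 2] → 4
@4: mtime [8B, align 2] → 12
@12: size [4B, align 2] → 16
@16: version [1B, align 1] → 17
+1 pad (align 2)
@18: reserved [8B, align 2] → 26
@26: attrs [1B, align 1] → 27
+1 pad (align 2)
@28: offset [8B, align 2] → 36
@36: crc [4B, align 2] → 40
@40: n_entries [4B, align 2] → 44
@44: inode [26B, align 2] → 70
size 70, align 2

70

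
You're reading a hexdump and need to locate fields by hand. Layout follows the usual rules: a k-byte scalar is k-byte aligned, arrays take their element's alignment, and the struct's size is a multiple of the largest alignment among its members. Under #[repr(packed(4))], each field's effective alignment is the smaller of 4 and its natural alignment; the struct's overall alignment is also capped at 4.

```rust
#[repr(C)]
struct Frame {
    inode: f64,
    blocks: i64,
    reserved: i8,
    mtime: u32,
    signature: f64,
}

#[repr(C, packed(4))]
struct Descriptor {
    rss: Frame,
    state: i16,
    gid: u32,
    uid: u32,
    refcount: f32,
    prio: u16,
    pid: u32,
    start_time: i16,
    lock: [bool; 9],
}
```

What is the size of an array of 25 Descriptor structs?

Frame: inode at 0 (size 8, align 8) → ends 8; blocks at 8 (size 8, align 8) → ends 16; reserved at 16 (size 1, align 1) → ends 17; pad 3 to align 4 for mtime; mtime at 20 (size 4, align 4) → ends 24; signature at 24 (size 8, align 8) → ends 32; total 32 bytes, alignment 8
rss at 0 (size 32, align 4) → ends 32
state at 32 (size 2, align 2) → ends 34
pad 2 to align 4 for gid
gid at 36 (size 4, align 4) → ends 40
uid at 40 (size 4, align 4) → ends 44
refcount at 44 (size 4, align 4) → ends 48
prio at 48 (size 2, align 2) → ends 50
pad 2 to align 4 for pid
pid at 52 (size 4, align 4) → ends 56
start_time at 56 (size 2, align 2) → ends 58
lock at 58 (size 9, align 1) → ends 67
tail pad 1 to reach multiple of 4
total 68 bytes, alignment 4
array of 25: 25 × 68 = 1700

1700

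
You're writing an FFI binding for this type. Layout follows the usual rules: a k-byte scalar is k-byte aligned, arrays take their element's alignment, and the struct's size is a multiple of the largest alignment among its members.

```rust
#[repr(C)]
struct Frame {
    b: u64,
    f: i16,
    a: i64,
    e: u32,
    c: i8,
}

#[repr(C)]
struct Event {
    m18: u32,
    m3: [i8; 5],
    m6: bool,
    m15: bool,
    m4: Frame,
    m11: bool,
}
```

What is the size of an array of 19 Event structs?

1064

Frame: b at 0 (size 8, align 8) → ends 8; f at 8 (size 2, align 2) → ends 10; pad 6 to align 8 for a; a at 16 (size 8, align 8) → ends 24; e at 24 (size 4, align 4) → ends 28; c at 28 (size 1, align 1) → ends 29; tail pad 3 to reach multiple of 8; total 32 bytes, alignment 8
m18 at 0 (size 4, align 4) → ends 4
m3 at 4 (size 5, align 1) → ends 9
m6 at 9 (size 1, align 1) → ends 10
m15 at 10 (size 1, align 1) → ends 11
pad 5 to align 8 for m4
m4 at 16 (size 32, align 8) → ends 48
m11 at 48 (size 1, align 1) → ends 49
tail pad 7 to reach multiple of 8
total 56 bytes, alignment 8
array of 19: 19 × 56 = 1064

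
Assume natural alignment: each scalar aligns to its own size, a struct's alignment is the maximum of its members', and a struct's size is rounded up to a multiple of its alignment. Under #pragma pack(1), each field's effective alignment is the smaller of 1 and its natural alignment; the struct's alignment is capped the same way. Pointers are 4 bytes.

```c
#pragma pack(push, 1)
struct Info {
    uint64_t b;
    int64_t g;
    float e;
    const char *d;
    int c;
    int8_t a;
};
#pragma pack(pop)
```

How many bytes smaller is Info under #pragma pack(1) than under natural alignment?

natural layout:
  0..8  b  (8B, 8-aligned)
  8..16  g  (8B, 8-aligned)
  16..20  e  (4B, 4-aligned)
  20..24  d  (4B, 4-aligned)
  24..28  c  (4B, 4-aligned)
  28..29  a  (1B, 1-aligned)
  29..32  -- tail padding (3B)
  sizeof = 32, alignof = 8
packed(1) layout:
  0..8  b  (8B, 1-aligned)
  8..16  g  (8B, 1-aligned)
  16..20  e  (4B, 1-aligned)
  20..24  d  (4B, 1-aligned)
  24..28  c  (4B, 1-aligned)
  28..29  a  (1B, 1-aligned)
  sizeof = 29, alignof = 1
32 − 29 = 3

3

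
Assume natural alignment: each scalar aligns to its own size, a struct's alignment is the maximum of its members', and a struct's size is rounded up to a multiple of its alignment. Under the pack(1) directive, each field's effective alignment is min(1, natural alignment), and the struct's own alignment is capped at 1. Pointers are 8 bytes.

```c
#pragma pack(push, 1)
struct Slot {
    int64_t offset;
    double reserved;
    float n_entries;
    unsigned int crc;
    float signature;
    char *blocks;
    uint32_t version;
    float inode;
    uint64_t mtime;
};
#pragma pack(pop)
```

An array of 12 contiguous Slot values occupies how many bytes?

offset at 0 (size 8, align 1) → ends 8
reserved at 8 (size 8, align 1) → ends 16
n_entries at 16 (size 4, align 1) → ends 20
crc at 20 (size 4, align 1) → ends 24
signature at 24 (size 4, align 1) → ends 28
blocks at 28 (size 8, align 1) → ends 36
version at 36 (size 4, align 1) → ends 40
inode at 40 (size 4, align 1) → ends 44
mtime at 44 (size 8, align 1) → ends 52
total 52 bytes, alignment 1
array of 12: 12 × 52 = 624

624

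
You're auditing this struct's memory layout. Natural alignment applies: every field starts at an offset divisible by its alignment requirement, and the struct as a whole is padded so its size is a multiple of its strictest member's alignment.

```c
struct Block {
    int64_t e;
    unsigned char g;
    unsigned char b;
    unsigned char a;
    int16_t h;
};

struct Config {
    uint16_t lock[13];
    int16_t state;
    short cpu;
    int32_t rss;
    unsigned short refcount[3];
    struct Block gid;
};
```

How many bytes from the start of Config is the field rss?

32

Block: 0..8  e  (8B, 8-aligned); 8..9  g  (1B, 1-aligned); 9..10  b  (1B, 1-aligned); 10..11  a  (1B, 1-aligned); 11..12  -- padding (1B); 12..14  h  (2B, 2-aligned); 14..16  -- tail padding (2B); sizeof = 16, alignof = 8
0..26  lock  (26B, 2-aligned)
26..28  state  (2B, 2-aligned)
28..30  cpu  (2B, 2-aligned)
30..32  -- padding (2B)
32..36  rss  (4B, 4-aligned)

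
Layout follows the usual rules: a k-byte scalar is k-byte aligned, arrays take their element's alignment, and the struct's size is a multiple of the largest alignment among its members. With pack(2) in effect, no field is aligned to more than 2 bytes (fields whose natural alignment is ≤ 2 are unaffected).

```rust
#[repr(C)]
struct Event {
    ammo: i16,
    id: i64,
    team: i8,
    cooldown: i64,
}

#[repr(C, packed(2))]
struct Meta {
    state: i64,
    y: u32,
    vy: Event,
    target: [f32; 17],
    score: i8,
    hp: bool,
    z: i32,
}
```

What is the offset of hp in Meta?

Event: @0: ammo [2B, align 2] → 2; +6 pad (align 8); @8: id [8B, align 8] → 16; @16: team [1B, align 1] → 17; +7 pad (align 8); @24: cooldown [8B, align 8] → 32; size 32, align 8
@0: state [8B, align 2] → 8
@8: y [4B, align 2] → 12
@12: vy [32B, align 2] → 44
@44: target [68B, align 2] → 112
@112: score [1B, align 1] → 113
@113: hp [1B, align 1] → 114

113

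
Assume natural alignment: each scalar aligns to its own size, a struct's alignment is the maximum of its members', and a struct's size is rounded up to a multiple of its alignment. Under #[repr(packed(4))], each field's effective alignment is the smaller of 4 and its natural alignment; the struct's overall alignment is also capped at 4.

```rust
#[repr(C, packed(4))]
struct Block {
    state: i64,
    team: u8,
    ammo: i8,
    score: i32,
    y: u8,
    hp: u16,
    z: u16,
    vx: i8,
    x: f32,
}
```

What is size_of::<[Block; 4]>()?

112

state at 0 (size 8, align 4) → ends 8
team at 8 (size 1, align 1) → ends 9
ammo at 9 (size 1, align 1) → ends 10
pad 2 to align 4 for score
score at 12 (size 4, align 4) → ends 16
y at 16 (size 1, align 1) → ends 17
pad 1 to align 2 for hp
hp at 18 (size 2, align 2) → ends 20
z at 20 (size 2, align 2) → ends 22
vx at 22 (size 1, align 1) → ends 23
pad 1 to align 4 for x
x at 24 (size 4, align 4) → ends 28
total 28 bytes, alignment 4
array of 4: 4 × 28 = 112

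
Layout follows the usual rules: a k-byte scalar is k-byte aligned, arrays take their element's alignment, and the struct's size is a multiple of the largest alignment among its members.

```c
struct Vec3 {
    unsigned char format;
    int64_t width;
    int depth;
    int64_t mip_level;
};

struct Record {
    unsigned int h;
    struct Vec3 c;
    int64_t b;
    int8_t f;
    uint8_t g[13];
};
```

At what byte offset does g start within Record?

49

Vec3: @0: format [1B, align 1] → 1; +7 pad (align 8); @8: width [8B, align 8] → 16; @16: depth [4B, align 4] → 20; +4 pad (align 8); @24: mip_level [8B, align 8] → 32; size 32, align 8
@0: h [4B, align 4] → 4
+4 pad (align 8)
@8: c [32B, align 8] → 40
@40: b [8B, align 8] → 48
@48: f [1B, align 1] → 49
@49: g [13B, align 1] → 62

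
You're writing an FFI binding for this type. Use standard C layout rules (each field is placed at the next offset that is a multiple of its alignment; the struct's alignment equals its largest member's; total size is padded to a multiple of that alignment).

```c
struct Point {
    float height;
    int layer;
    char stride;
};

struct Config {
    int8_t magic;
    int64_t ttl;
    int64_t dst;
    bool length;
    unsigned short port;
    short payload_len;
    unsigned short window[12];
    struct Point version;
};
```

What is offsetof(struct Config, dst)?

Point: height at 0 (size 4, align 4) → ends 4; layer at 4 (size 4, align 4) → ends 8; stride at 8 (size 1, align 1) → ends 9; tail pad 3 to reach multiple of 4; total 12 bytes, alignment 4
magic at 0 (size 1, align 1) → ends 1
pad 7 to align 8 for ttl
ttl at 8 (size 8, align 8) → ends 16
dst at 16 (size 8, align 8) → ends 24

16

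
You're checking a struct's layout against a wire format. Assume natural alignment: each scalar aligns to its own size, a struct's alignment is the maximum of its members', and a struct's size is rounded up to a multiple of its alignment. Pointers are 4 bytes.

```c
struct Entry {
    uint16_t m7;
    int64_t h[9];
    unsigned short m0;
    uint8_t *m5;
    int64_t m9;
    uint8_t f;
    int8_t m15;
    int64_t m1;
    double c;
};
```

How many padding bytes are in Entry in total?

@0: m7 [2B, align 2] → 2
+6 pad (align 8)
@8: h [72B, align 8] → 80
@80: m0 [2B, align 2] → 82
+2 pad (align 4)
@84: m5 [4B, align 4] → 88
@88: m9 [8B, align 8] → 96
@96: f [1B, align 1] → 97
@97: m15 [1B, align 1] → 98
+6 pad (align 8)
@104: m1 [8B, align 8] → 112
@112: c [8B, align 8] → 120
size 120, align 8
data bytes 106, size 120 → padding 14

14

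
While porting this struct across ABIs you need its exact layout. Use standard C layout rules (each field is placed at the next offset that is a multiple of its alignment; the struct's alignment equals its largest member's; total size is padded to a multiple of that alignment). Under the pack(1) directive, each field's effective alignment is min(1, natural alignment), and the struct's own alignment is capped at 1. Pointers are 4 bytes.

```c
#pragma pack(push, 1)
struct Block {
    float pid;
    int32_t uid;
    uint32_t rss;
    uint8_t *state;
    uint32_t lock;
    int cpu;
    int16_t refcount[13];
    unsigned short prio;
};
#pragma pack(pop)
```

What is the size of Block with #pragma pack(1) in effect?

pid at 0 (size 4, align 1) → ends 4
uid at 4 (size 4, align 1) → ends 8
rss at 8 (size 4, align 1) → ends 12
state at 12 (size 4, align 1) → ends 16
lock at 16 (size 4, align 1) → ends 20
cpu at 20 (size 4, align 1) → ends 24
refcount at 24 (size 26, align 1) → ends 50
prio at 50 (size 2, align 1) → ends 52
total 52 bytes, alignment 1

52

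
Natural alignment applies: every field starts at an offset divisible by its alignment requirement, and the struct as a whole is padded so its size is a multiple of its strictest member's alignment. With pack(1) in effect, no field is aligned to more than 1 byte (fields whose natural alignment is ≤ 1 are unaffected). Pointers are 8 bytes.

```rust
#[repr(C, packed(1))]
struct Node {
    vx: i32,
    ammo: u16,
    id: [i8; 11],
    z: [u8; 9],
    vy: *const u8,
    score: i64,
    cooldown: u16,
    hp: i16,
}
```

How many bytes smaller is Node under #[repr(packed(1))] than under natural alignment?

10

natural layout:
  @0: vx [4B, align 4] → 4
  @4: ammo [2B, align 2] → 6
  @6: id [11B, align 1] → 17
  @17: z [9B, align 1] → 26
  +6 pad (align 8)
  @32: vy [8B, align 8] → 40
  @40: score [8B, align 8] → 48
  @48: cooldown [2B, align 2] → 50
  @50: hp [2B, align 2] → 52
  +4 tail pad (align 8)
  size 56, align 8
packed(1) layout:
  @0: vx [4B, align 1] → 4
  @4: ammo [2B, align 1] → 6
  @6: id [11B, align 1] → 17
  @17: z [9B, align 1] → 26
  @26: vy [8B, align 1] → 34
  @34: score [8B, align 1] → 42
  @42: cooldown [2B, align 1] → 44
  @44: hp [2B, align 1] → 46
  size 46, align 1
56 − 46 = 10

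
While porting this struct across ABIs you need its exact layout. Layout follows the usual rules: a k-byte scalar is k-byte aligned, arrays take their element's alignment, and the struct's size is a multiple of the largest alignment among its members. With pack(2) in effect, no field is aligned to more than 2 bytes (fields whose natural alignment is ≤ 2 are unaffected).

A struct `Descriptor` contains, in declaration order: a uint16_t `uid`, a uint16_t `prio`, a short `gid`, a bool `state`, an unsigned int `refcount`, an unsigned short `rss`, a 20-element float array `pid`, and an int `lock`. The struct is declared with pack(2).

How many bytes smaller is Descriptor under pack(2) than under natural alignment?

natural layout:
  0..2  uid  (2B, 2-aligned)
  2..4  prio  (2B, 2-aligned)
  4..6  gid  (2B, 2-aligned)
  6..7  state  (1B, 1-aligned)
  7..8  -- padding (1B)
  8..12  refcount  (4B, 4-aligned)
  12..14  rss  (2B, 2-aligned)
  14..16  -- padding (2B)
  16..96  pid  (80B, 4-aligned)
  96..100  lock  (4B, 4-aligned)
  sizeof = 100, alignof = 4
packed(2) layout:
  0..2  uid  (2B, 2-aligned)
  2..4  prio  (2B, 2-aligned)
  4..6  gid  (2B, 2-aligned)
  6..7  state  (1B, 1-aligned)
  7..8  -- padding (1B)
  8..12  refcount  (4B, 2-aligned)
  12..14  rss  (2B, 2-aligned)
  14..94  pid  (80B, 2-aligned)
  94..98  lock  (4B, 2-aligned)
  sizeof = 98, alignof = 2
100 − 98 = 2

2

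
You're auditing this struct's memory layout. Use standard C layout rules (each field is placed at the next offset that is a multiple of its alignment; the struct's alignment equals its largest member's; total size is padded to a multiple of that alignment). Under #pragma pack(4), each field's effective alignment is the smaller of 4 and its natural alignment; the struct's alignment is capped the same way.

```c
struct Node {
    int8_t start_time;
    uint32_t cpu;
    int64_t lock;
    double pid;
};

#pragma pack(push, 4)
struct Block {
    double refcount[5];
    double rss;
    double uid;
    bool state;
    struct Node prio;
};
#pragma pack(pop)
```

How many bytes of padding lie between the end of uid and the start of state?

0

Node: @0: start_time [1B, align 1] → 1; +3 pad (align 4); @4: cpu [4B, align 4] → 8; @8: lock [8B, align 8] → 16; @16: pid [8B, align 8] → 24; size 24, align 8
@0: refcount [40B, align 4] → 40
@40: rss [8B, align 4] → 48
@48: uid [8B, align 4] → 56
@56: state [1B, align 1] → 57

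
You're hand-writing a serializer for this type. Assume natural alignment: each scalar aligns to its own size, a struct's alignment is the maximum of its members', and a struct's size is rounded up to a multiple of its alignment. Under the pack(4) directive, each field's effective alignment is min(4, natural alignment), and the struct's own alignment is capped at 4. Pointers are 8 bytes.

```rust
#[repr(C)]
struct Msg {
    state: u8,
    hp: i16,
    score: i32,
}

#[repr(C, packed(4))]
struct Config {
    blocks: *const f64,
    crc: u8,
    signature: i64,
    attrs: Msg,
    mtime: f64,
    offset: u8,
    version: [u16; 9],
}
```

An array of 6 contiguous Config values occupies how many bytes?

Msg: @0: state [1B, align 1] → 1; +1 pad (align 2); @2: hp [2B, align 2] → 4; @4: score [4B, align 4] → 8; size 8, align 4
@0: blocks [8B, align 4] → 8
@8: crc [1B, align 1] → 9
+3 pad (align 4)
@12: signature [8B, align 4] → 20
@20: attrs [8B, align 4] → 28
@28: mtime [8B, align 4] → 36
@36: offset [1B, align 1] → 37
+1 pad (align 2)
@38: version [18B, align 2] → 56
size 56, align 4
array of 6: 6 × 56 = 336

336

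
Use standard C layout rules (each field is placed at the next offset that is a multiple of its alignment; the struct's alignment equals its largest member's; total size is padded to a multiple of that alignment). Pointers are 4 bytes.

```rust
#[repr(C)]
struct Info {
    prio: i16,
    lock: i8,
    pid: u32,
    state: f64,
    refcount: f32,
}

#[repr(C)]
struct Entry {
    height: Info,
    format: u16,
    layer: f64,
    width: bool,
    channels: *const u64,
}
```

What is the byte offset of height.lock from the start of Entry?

Info: 0..2  prio  (2B, 2-aligned); 2..3  lock  (1B, 1-aligned); 3..4  -- padding (1B); 4..8  pid  (4B, 4-aligned); 8..16  state  (8B, 8-aligned); 16..20  refcount  (4B, 4-aligned); 20..24  -- tail padding (4B); sizeof = 24, alignof = 8
0..24  height  (24B, 8-aligned)
within Info: lock at 2
0 + 2 = 2

2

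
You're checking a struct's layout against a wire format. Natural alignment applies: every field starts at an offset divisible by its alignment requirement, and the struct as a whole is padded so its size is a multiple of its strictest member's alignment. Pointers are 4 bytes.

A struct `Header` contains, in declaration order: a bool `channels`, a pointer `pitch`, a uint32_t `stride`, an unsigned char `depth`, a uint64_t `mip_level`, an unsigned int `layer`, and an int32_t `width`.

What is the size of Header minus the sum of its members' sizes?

6

@0: channels [1B, align 1] → 1
+3 pad (align 4)
@4: pitch [4B, align 4] → 8
@8: stride [4B, align 4] → 12
@12: depth [1B, align 1] → 13
+3 pad (align 8)
@16: mip_level [8B, align 8] → 24
@24: layer [4B, align 4] → 28
@28: width [4B, align 4] → 32
size 32, align 8
data bytes 26, size 32 → padding 6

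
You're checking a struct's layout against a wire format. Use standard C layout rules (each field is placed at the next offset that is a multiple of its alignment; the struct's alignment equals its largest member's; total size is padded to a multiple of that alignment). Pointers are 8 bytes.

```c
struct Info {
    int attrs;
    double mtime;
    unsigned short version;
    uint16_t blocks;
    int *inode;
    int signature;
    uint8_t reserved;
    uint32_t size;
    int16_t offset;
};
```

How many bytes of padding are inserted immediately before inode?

0..4  attrs  (4B, 4-aligned)
4..8  -- padding (4B)
8..16  mtime  (8B, 8-aligned)
16..18  version  (2B, 2-aligned)
18..20  blocks  (2B, 2-aligned)
20..24  -- padding (4B)
24..32  inode  (8B, 8-aligned)

4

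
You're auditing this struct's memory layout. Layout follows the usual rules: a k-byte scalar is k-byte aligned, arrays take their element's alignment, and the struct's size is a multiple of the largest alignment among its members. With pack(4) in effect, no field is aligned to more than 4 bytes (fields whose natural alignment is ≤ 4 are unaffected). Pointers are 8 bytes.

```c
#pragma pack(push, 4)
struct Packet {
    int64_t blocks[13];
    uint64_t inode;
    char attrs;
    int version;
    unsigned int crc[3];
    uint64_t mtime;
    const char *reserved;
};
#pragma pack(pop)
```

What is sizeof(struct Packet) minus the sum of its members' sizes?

0..104  blocks  (104B, 4-aligned)
104..112  inode  (8B, 4-aligned)
112..113  attrs  (1B, 1-aligned)
113..116  -- padding (3B)
116..120  version  (4B, 4-aligned)
120..132  crc  (12B, 4-aligned)
132..140  mtime  (8B, 4-aligned)
140..148  reserved  (8B, 4-aligned)
sizeof = 148, alignof = 4
data bytes 145, size 148 → padding 3

3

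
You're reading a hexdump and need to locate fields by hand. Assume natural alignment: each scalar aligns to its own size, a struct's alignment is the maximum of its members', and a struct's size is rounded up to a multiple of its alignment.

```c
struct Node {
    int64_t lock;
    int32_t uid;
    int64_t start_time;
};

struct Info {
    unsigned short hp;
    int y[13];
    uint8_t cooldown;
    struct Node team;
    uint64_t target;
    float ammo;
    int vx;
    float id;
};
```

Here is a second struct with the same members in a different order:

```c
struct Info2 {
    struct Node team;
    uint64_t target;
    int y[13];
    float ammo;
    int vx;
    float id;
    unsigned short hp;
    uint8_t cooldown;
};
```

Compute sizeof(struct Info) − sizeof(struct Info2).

Node: 0..8  lock  (8B, 8-aligned); 8..12  uid  (4B, 4-aligned); 12..16  -- padding (4B); 16..24  start_time  (8B, 8-aligned); sizeof = 24, alignof = 8
0..2  hp  (2B, 2-aligned)
2..4  -- padding (2B)
4..56  y  (52B, 4-aligned)
56..57  cooldown  (1B, 1-aligned)
57..64  -- padding (7B)
64..88  team  (24B, 8-aligned)
88..96  target  (8B, 8-aligned)
96..100  ammo  (4B, 4-aligned)
100..104  vx  (4B, 4-aligned)
104..108  id  (4B, 4-aligned)
108..112  -- tail padding (4B)
sizeof = 112, alignof = 8
— Info2 —
0..24  team  (24B, 8-aligned)
24..32  target  (8B, 8-aligned)
32..84  y  (52B, 4-aligned)
84..88  ammo  (4B, 4-aligned)
88..92  vx  (4B, 4-aligned)
92..96  id  (4B, 4-aligned)
96..98  hp  (2B, 2-aligned)
98..99  cooldown  (1B, 1-aligned)
99..104  -- tail padding (5B)
sizeof = 104, alignof = 8
112 − 104 = 8

8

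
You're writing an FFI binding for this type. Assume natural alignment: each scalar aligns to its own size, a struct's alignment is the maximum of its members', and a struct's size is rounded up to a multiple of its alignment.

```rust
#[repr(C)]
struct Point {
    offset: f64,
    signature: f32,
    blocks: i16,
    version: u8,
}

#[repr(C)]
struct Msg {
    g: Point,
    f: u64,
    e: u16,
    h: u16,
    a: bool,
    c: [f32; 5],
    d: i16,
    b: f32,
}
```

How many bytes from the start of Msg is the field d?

52

Point: 0..8  offset  (8B, 8-aligned); 8..12  signature  (4B, 4-aligned); 12..14  blocks  (2B, 2-aligned); 14..15  version  (1B, 1-aligned); 15..16  -- tail padding (1B); sizeof = 16, alignof = 8
0..16  g  (16B, 8-aligned)
16..24  f  (8B, 8-aligned)
24..26  e  (2B, 2-aligned)
26..28  h  (2B, 2-aligned)
28..29  a  (1B, 1-aligned)
29..32  -- padding (3B)
32..52  c  (20B, 4-aligned)
52..54  d  (2B, 2-aligned)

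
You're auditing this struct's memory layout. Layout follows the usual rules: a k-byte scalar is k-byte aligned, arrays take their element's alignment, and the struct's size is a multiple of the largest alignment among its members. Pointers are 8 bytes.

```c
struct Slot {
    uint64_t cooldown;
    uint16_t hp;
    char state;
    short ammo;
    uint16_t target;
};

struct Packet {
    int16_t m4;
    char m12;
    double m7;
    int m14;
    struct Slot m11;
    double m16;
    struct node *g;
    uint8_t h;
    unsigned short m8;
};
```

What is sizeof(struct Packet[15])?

960

Slot: cooldown at 0 (size 8, align 8) → ends 8; hp at 8 (size 2, align 2) → ends 10; state at 10 (size 1, align 1) → ends 11; pad 1 to align 2 for ammo; ammo at 12 (size 2, align 2) → ends 14; target at 14 (size 2, align 2) → ends 16; total 16 bytes, alignment 8
m4 at 0 (size 2, align 2) → ends 2
m12 at 2 (size 1, align 1) → ends 3
pad 5 to align 8 for m7
m7 at 8 (size 8, align 8) → ends 16
m14 at 16 (size 4, align 4) → ends 20
pad 4 to align 8 for m11
m11 at 24 (size 16, align 8) → ends 40
m16 at 40 (size 8, align 8) → ends 48
g at 48 (size 8, align 8) → ends 56
h at 56 (size 1, align 1) → ends 57
pad 1 to align 2 for m8
m8 at 58 (size 2, align 2) → ends 60
tail pad 4 to reach multiple of 8
total 64 bytes, alignment 8
array of 15: 15 × 64 = 960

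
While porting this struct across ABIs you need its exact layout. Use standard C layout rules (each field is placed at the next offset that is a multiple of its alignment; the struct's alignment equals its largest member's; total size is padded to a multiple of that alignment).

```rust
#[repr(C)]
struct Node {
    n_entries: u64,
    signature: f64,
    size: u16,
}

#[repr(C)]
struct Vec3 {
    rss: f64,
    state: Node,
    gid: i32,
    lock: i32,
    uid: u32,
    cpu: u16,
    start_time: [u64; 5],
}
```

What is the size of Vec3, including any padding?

Node: 0..8  n_entries  (8B, 8-aligned); 8..16  signature  (8B, 8-aligned); 16..18  size  (2B, 2-aligned); 18..24  -- tail padding (6B); sizeof = 24, alignof = 8
0..8  rss  (8B, 8-aligned)
8..32  state  (24B, 8-aligned)
32..36  gid  (4B, 4-aligned)
36..40  lock  (4B, 4-aligned)
40..44  uid  (4B, 4-aligned)
44..46  cpu  (2B, 2-aligned)
46..48  -- padding (2B)
48..88  start_time  (40B, 8-aligned)
sizeof = 88, alignof = 8

88 bytes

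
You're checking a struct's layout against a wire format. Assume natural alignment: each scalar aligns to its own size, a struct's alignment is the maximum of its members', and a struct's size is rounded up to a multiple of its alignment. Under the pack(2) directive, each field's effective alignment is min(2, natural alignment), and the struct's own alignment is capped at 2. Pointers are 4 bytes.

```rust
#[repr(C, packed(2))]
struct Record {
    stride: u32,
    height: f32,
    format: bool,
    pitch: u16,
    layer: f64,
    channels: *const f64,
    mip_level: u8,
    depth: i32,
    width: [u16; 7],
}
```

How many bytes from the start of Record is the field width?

30

stride at 0 (size 4, align 2) → ends 4
height at 4 (size 4, align 2) → ends 8
format at 8 (size 1, align 1) → ends 9
pad 1 to align 2 for pitch
pitch at 10 (size 2, align 2) → ends 12
layer at 12 (size 8, align 2) → ends 20
channels at 20 (size 4, align 2) → ends 24
mip_level at 24 (size 1, align 1) → ends 25
pad 1 to align 2 for depth
depth at 26 (size 4, align 2) → ends 30
width at 30 (size 14, align 2) → ends 44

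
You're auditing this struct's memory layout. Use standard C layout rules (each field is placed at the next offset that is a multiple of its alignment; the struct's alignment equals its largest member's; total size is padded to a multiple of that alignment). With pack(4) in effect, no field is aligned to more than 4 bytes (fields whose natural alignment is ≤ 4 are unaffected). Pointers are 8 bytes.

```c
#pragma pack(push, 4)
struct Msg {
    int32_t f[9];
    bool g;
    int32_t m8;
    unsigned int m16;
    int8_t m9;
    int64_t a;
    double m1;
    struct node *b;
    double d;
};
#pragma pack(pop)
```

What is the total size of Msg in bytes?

f at 0 (size 36, align 4) → ends 36
g at 36 (size 1, align 1) → ends 37
pad 3 to align 4 for m8
m8 at 40 (size 4, align 4) → ends 44
m16 at 44 (size 4, align 4) → ends 48
m9 at 48 (size 1, align 1) → ends 49
pad 3 to align 4 for a
a at 52 (size 8, align 4) → ends 60
m1 at 60 (size 8, align 4) → ends 68
b at 68 (size 8, align 4) → ends 76
d at 76 (size 8, align 4) → ends 84
total 84 bytes, alignment 4

84 bytes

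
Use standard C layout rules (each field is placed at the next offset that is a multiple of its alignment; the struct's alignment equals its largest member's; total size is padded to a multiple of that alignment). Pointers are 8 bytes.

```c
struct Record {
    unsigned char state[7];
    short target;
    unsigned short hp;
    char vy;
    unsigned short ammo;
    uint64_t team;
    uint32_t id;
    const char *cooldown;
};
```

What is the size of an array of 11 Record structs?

state at 0 (size 7, align 1) → ends 7
pad 1 to align 2 for target
target at 8 (size 2, align 2) → ends 10
hp at 10 (size 2, align 2) → ends 12
vy at 12 (size 1, align 1) → ends 13
pad 1 to align 2 for ammo
ammo at 14 (size 2, align 2) → ends 16
team at 16 (size 8, align 8) → ends 24
id at 24 (size 4, align 4) → ends 28
pad 4 to align 8 for cooldown
cooldown at 32 (size 8, align 8) → ends 40
total 40 bytes, alignment 8
array of 11: 11 × 40 = 440

440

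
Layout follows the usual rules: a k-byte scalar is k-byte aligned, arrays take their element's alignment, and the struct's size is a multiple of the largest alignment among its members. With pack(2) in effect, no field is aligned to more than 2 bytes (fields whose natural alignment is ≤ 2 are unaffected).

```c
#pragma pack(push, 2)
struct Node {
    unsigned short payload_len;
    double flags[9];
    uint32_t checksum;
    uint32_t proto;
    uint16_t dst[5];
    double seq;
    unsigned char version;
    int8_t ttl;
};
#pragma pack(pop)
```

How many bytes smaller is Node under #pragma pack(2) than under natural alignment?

natural layout:
  0..2  payload_len  (2B, 2-aligned)
  2..8  -- padding (6B)
  8..80  flags  (72B, 8-aligned)
  80..84  checksum  (4B, 4-aligned)
  84..88  proto  (4B, 4-aligned)
  88..98  dst  (10B, 2-aligned)
  98..104  -- padding (6B)
  104..112  seq  (8B, 8-aligned)
  112..113  version  (1B, 1-aligned)
  113..114  ttl  (1B, 1-aligned)
  114..120  -- tail padding (6B)
  sizeof = 120, alignof = 8
packed(2) layout:
  0..2  payload_len  (2B, 2-aligned)
  2..74  flags  (72B, 2-aligned)
  74..78  checksum  (4B, 2-aligned)
  78..82  proto  (4B, 2-aligned)
  82..92  dst  (10B, 2-aligned)
  92..100  seq  (8B, 2-aligned)
  100..101  version  (1B, 1-aligned)
  101..102  ttl  (1B, 1-aligned)
  sizeof = 102, alignof = 2
120 − 102 = 18

18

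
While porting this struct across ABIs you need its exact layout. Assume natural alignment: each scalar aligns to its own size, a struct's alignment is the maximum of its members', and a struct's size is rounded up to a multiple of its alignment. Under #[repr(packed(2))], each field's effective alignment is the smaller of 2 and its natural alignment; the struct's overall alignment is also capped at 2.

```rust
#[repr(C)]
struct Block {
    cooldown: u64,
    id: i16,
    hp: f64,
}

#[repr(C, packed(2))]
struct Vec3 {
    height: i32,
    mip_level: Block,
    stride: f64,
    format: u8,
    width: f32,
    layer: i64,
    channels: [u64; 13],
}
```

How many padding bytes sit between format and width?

Block: cooldown at 0 (size 8, align 8) → ends 8; id at 8 (size 2, align 2) → ends 10; pad 6 to align 8 for hp; hp at 16 (size 8, align 8) → ends 24; total 24 bytes, alignment 8
height at 0 (size 4, align 2) → ends 4
mip_level at 4 (size 24, align 2) → ends 28
stride at 28 (size 8, align 2) → ends 36
format at 36 (size 1, align 1) → ends 37
pad 1 to align 2 for width
width at 38 (size 4, align 2) → ends 42

1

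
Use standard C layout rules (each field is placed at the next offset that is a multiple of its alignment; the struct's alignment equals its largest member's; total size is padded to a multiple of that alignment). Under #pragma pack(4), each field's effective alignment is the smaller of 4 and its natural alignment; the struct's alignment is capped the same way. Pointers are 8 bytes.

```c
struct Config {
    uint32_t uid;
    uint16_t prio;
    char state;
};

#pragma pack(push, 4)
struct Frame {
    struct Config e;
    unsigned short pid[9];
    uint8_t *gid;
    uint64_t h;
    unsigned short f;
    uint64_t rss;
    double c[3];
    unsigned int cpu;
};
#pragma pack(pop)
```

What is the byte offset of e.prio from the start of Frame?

4

Config: @0: uid [4B, align 4] → 4; @4: prio [2B, align 2] → 6; @6: state [1B, align 1] → 7; +1 tail pad (align 4); size 8, align 4
@0: e [8B, align 4] → 8
within Config: prio at 4
0 + 4 = 4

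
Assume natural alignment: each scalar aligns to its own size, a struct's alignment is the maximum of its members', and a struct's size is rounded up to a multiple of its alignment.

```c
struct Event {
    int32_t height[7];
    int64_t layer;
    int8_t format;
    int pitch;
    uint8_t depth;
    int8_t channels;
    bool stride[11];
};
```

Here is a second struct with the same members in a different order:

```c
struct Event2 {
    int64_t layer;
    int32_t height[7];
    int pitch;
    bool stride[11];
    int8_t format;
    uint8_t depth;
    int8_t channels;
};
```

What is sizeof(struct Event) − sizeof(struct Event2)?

8

height at 0 (size 28, align 4) → ends 28
pad 4 to align 8 for layer
layer at 32 (size 8, align 8) → ends 40
format at 40 (size 1, align 1) → ends 41
pad 3 to align 4 for pitch
pitch at 44 (size 4, align 4) → ends 48
depth at 48 (size 1, align 1) → ends 49
channels at 49 (size 1, align 1) → ends 50
stride at 50 (size 11, align 1) → ends 61
tail pad 3 to reach multiple of 8
total 64 bytes, alignment 8
— Event2 —
layer at 0 (size 8, align 8) → ends 8
height at 8 (size 28, align 4) → ends 36
pitch at 36 (size 4, align 4) → ends 40
stride at 40 (size 11, align 1) → ends 51
format at 51 (size 1, align 1) → ends 52
depth at 52 (size 1, align 1) → ends 53
channels at 53 (size 1, align 1) → ends 54
tail pad 2 to reach multiple of 8
total 56 bytes, alignment 8
64 − 56 = 8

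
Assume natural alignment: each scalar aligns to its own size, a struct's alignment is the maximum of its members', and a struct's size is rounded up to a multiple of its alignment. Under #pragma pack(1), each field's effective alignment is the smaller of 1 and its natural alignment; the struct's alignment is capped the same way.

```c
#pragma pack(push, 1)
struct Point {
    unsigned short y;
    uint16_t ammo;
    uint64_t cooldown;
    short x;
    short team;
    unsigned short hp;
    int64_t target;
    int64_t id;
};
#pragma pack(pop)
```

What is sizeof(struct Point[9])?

306

y at 0 (size 2, align 1) → ends 2
ammo at 2 (size 2, align 1) → ends 4
cooldown at 4 (size 8, align 1) → ends 12
x at 12 (size 2, align 1) → ends 14
team at 14 (size 2, align 1) → ends 16
hp at 16 (size 2, align 1) → ends 18
target at 18 (size 8, align 1) → ends 26
id at 26 (size 8, align 1) → ends 34
total 34 bytes, alignment 1
array of 9: 9 × 34 = 306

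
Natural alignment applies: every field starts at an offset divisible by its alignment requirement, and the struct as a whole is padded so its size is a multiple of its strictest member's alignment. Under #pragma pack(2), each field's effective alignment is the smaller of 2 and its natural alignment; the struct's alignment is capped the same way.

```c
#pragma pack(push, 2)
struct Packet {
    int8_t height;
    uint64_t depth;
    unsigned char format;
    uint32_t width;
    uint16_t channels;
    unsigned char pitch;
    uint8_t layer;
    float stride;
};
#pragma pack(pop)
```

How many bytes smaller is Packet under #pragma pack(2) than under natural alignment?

natural layout:
  height at 0 (size 1, align 1) → ends 1
  pad 7 to align 8 for depth
  depth at 8 (size 8, align 8) → ends 16
  format at 16 (size 1, align 1) → ends 17
  pad 3 to align 4 for width
  width at 20 (size 4, align 4) → ends 24
  channels at 24 (size 2, align 2) → ends 26
  pitch at 26 (size 1, align 1) → ends 27
  layer at 27 (size 1, align 1) → ends 28
  stride at 28 (size 4, align 4) → ends 32
  total 32 bytes, alignment 8
packed(2) layout:
  height at 0 (size 1, align 1) → ends 1
  pad 1 to align 2 for depth
  depth at 2 (size 8, align 2) → ends 10
  format at 10 (size 1, align 1) → ends 11
  pad 1 to align 2 for width
  width at 12 (size 4, align 2) → ends 16
  channels at 16 (size 2, align 2) → ends 18
  pitch at 18 (size 1, align 1) → ends 19
  layer at 19 (size 1, align 1) → ends 20
  stride at 20 (size 4, align 2) → ends 24
  total 24 bytes, alignment 2
32 − 24 = 8

8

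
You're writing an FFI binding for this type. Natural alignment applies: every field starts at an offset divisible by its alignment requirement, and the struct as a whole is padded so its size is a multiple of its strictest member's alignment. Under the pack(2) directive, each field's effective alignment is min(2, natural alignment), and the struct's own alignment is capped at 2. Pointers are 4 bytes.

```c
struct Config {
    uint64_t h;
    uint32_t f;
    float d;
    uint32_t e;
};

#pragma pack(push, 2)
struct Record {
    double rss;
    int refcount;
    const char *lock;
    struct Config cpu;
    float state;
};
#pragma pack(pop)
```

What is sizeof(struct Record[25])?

Config: @0: h [8B, align 8] → 8; @8: f [4B, align 4] → 12; @12: d [4B, align 4] → 16; @16: e [4B, align 4] → 20; +4 tail pad (align 8); size 24, align 8
@0: rss [8B, align 2] → 8
@8: refcount [4B, align 2] → 12
@12: lock [4B, align 2] → 16
@16: cpu [24B, align 2] → 40
@40: state [4B, align 2] → 44
size 44, align 2
array of 25: 25 × 44 = 1100

1100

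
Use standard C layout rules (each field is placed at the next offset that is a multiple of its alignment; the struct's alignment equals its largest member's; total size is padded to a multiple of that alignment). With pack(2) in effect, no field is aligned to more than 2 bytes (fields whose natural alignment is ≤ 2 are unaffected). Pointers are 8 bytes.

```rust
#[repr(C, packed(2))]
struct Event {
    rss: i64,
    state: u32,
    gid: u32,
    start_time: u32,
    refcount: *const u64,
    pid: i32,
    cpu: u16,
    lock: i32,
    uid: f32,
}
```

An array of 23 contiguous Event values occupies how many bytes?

rss at 0 (size 8, align 2) → ends 8
state at 8 (size 4, align 2) → ends 12
gid at 12 (size 4, align 2) → ends 16
start_time at 16 (size 4, align 2) → ends 20
refcount at 20 (size 8, align 2) → ends 28
pid at 28 (size 4, align 2) → ends 32
cpu at 32 (size 2, align 2) → ends 34
lock at 34 (size 4, align 2) → ends 38
uid at 38 (size 4, align 2) → ends 42
total 42 bytes, alignment 2
array of 23: 23 × 42 = 966

966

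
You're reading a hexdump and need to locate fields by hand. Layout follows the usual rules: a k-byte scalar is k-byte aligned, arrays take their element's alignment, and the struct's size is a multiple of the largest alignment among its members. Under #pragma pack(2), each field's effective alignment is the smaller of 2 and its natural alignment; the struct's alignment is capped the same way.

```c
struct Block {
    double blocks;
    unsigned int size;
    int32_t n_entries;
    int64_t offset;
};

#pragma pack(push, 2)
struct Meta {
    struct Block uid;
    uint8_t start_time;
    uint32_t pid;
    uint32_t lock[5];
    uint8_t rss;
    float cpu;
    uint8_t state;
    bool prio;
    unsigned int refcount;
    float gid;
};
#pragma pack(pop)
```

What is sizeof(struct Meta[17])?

Block: 0..8  blocks  (8B, 8-aligned); 8..12  size  (4B, 4-aligned); 12..16  n_entries  (4B, 4-aligned); 16..24  offset  (8B, 8-aligned); sizeof = 24, alignof = 8
0..24  uid  (24B, 2-aligned)
24..25  start_time  (1B, 1-aligned)
25..26  -- padding (1B)
26..30  pid  (4B, 2-aligned)
30..50  lock  (20B, 2-aligned)
50..51  rss  (1B, 1-aligned)
51..52  -- padding (1B)
52..56  cpu  (4B, 2-aligned)
56..57  state  (1B, 1-aligned)
57..58  prio  (1B, 1-aligned)
58..62  refcount  (4B, 2-aligned)
62..66  gid  (4B, 2-aligned)
sizeof = 66, alignof = 2
array of 17: 17 × 66 = 1122

1122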